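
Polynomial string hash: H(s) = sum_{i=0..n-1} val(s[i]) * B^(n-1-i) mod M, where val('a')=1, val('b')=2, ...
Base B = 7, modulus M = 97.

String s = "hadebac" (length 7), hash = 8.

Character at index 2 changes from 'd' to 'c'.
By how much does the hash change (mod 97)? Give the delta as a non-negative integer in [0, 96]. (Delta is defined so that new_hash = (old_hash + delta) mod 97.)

Delta formula: (val(new) - val(old)) * B^(n-1-k) mod M
  val('c') - val('d') = 3 - 4 = -1
  B^(n-1-k) = 7^4 mod 97 = 73
  Delta = -1 * 73 mod 97 = 24

Answer: 24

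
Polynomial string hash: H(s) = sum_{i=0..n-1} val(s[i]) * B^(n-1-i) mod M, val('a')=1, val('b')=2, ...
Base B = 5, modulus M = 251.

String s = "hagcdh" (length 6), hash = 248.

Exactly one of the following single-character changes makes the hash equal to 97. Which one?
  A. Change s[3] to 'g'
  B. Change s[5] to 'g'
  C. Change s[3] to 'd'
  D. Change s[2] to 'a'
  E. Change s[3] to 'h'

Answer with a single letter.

Answer: A

Derivation:
Option A: s[3]='c'->'g', delta=(7-3)*5^2 mod 251 = 100, hash=248+100 mod 251 = 97 <-- target
Option B: s[5]='h'->'g', delta=(7-8)*5^0 mod 251 = 250, hash=248+250 mod 251 = 247
Option C: s[3]='c'->'d', delta=(4-3)*5^2 mod 251 = 25, hash=248+25 mod 251 = 22
Option D: s[2]='g'->'a', delta=(1-7)*5^3 mod 251 = 3, hash=248+3 mod 251 = 0
Option E: s[3]='c'->'h', delta=(8-3)*5^2 mod 251 = 125, hash=248+125 mod 251 = 122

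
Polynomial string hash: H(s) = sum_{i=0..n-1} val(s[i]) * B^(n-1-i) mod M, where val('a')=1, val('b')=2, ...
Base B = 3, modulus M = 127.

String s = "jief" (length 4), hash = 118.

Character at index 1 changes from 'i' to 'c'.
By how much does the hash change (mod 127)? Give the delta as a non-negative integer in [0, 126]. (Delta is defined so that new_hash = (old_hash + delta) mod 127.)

Delta formula: (val(new) - val(old)) * B^(n-1-k) mod M
  val('c') - val('i') = 3 - 9 = -6
  B^(n-1-k) = 3^2 mod 127 = 9
  Delta = -6 * 9 mod 127 = 73

Answer: 73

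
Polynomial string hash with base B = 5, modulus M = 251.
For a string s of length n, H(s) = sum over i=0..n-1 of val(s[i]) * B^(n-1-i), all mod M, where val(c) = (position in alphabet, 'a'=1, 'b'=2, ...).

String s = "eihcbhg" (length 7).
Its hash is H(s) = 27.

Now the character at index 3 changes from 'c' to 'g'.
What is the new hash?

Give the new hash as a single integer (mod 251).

val('c') = 3, val('g') = 7
Position k = 3, exponent = n-1-k = 3
B^3 mod M = 5^3 mod 251 = 125
Delta = (7 - 3) * 125 mod 251 = 249
New hash = (27 + 249) mod 251 = 25

Answer: 25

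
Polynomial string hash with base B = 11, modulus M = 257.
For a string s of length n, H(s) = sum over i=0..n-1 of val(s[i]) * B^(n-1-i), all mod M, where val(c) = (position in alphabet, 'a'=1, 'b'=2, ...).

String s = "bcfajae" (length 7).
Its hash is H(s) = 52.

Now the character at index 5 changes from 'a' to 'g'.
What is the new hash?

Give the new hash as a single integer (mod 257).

Answer: 118

Derivation:
val('a') = 1, val('g') = 7
Position k = 5, exponent = n-1-k = 1
B^1 mod M = 11^1 mod 257 = 11
Delta = (7 - 1) * 11 mod 257 = 66
New hash = (52 + 66) mod 257 = 118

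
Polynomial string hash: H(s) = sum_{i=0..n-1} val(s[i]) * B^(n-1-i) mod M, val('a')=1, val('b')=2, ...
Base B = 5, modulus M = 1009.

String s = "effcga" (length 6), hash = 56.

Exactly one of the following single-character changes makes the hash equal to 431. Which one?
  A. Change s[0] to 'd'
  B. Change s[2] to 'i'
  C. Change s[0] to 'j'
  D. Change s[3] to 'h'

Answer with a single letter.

Answer: B

Derivation:
Option A: s[0]='e'->'d', delta=(4-5)*5^5 mod 1009 = 911, hash=56+911 mod 1009 = 967
Option B: s[2]='f'->'i', delta=(9-6)*5^3 mod 1009 = 375, hash=56+375 mod 1009 = 431 <-- target
Option C: s[0]='e'->'j', delta=(10-5)*5^5 mod 1009 = 490, hash=56+490 mod 1009 = 546
Option D: s[3]='c'->'h', delta=(8-3)*5^2 mod 1009 = 125, hash=56+125 mod 1009 = 181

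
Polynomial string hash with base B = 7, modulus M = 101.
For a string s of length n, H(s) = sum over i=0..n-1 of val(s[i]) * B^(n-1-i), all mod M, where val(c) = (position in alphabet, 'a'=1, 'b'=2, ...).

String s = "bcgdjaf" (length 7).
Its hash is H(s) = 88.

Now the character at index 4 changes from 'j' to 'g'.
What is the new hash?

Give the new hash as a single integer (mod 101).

val('j') = 10, val('g') = 7
Position k = 4, exponent = n-1-k = 2
B^2 mod M = 7^2 mod 101 = 49
Delta = (7 - 10) * 49 mod 101 = 55
New hash = (88 + 55) mod 101 = 42

Answer: 42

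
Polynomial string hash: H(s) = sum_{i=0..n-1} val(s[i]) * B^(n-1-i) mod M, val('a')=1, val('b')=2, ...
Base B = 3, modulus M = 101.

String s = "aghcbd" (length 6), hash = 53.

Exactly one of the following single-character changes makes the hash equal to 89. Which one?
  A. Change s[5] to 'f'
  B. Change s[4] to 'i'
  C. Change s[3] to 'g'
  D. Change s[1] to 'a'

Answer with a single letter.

Option A: s[5]='d'->'f', delta=(6-4)*3^0 mod 101 = 2, hash=53+2 mod 101 = 55
Option B: s[4]='b'->'i', delta=(9-2)*3^1 mod 101 = 21, hash=53+21 mod 101 = 74
Option C: s[3]='c'->'g', delta=(7-3)*3^2 mod 101 = 36, hash=53+36 mod 101 = 89 <-- target
Option D: s[1]='g'->'a', delta=(1-7)*3^4 mod 101 = 19, hash=53+19 mod 101 = 72

Answer: C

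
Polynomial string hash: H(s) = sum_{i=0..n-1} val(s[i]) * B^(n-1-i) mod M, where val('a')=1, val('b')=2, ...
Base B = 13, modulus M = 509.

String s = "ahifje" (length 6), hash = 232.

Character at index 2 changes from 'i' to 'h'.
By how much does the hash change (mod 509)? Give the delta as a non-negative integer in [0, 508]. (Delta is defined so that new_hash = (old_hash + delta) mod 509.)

Delta formula: (val(new) - val(old)) * B^(n-1-k) mod M
  val('h') - val('i') = 8 - 9 = -1
  B^(n-1-k) = 13^3 mod 509 = 161
  Delta = -1 * 161 mod 509 = 348

Answer: 348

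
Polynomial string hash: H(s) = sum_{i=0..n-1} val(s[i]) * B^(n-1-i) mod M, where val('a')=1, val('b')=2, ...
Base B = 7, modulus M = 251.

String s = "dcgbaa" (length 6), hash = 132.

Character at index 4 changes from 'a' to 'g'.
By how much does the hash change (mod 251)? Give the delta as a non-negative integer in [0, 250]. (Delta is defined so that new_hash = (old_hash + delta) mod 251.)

Delta formula: (val(new) - val(old)) * B^(n-1-k) mod M
  val('g') - val('a') = 7 - 1 = 6
  B^(n-1-k) = 7^1 mod 251 = 7
  Delta = 6 * 7 mod 251 = 42

Answer: 42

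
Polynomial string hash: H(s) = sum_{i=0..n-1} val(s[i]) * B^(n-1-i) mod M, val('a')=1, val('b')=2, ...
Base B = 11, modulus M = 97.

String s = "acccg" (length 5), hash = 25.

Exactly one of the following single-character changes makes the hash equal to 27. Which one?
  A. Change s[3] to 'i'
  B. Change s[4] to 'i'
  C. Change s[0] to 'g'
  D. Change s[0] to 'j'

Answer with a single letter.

Answer: B

Derivation:
Option A: s[3]='c'->'i', delta=(9-3)*11^1 mod 97 = 66, hash=25+66 mod 97 = 91
Option B: s[4]='g'->'i', delta=(9-7)*11^0 mod 97 = 2, hash=25+2 mod 97 = 27 <-- target
Option C: s[0]='a'->'g', delta=(7-1)*11^4 mod 97 = 61, hash=25+61 mod 97 = 86
Option D: s[0]='a'->'j', delta=(10-1)*11^4 mod 97 = 43, hash=25+43 mod 97 = 68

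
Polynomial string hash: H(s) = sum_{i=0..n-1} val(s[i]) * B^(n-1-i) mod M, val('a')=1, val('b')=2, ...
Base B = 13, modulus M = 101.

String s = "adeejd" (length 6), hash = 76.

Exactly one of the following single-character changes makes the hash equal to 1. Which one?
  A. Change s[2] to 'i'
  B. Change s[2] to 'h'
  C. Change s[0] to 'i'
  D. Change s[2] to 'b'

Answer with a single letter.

Option A: s[2]='e'->'i', delta=(9-5)*13^3 mod 101 = 1, hash=76+1 mod 101 = 77
Option B: s[2]='e'->'h', delta=(8-5)*13^3 mod 101 = 26, hash=76+26 mod 101 = 1 <-- target
Option C: s[0]='a'->'i', delta=(9-1)*13^5 mod 101 = 35, hash=76+35 mod 101 = 10
Option D: s[2]='e'->'b', delta=(2-5)*13^3 mod 101 = 75, hash=76+75 mod 101 = 50

Answer: B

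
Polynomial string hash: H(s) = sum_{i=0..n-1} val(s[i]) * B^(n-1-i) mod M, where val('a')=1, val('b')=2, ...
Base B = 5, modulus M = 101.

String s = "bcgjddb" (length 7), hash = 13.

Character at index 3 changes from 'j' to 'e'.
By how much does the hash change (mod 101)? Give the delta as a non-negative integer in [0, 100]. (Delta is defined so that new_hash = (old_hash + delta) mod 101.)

Delta formula: (val(new) - val(old)) * B^(n-1-k) mod M
  val('e') - val('j') = 5 - 10 = -5
  B^(n-1-k) = 5^3 mod 101 = 24
  Delta = -5 * 24 mod 101 = 82

Answer: 82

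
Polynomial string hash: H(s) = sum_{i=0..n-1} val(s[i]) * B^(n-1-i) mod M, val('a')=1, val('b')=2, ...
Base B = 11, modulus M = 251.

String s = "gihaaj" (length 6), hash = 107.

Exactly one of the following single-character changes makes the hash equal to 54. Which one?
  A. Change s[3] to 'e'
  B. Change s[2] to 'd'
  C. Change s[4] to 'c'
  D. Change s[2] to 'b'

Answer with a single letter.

Answer: B

Derivation:
Option A: s[3]='a'->'e', delta=(5-1)*11^2 mod 251 = 233, hash=107+233 mod 251 = 89
Option B: s[2]='h'->'d', delta=(4-8)*11^3 mod 251 = 198, hash=107+198 mod 251 = 54 <-- target
Option C: s[4]='a'->'c', delta=(3-1)*11^1 mod 251 = 22, hash=107+22 mod 251 = 129
Option D: s[2]='h'->'b', delta=(2-8)*11^3 mod 251 = 46, hash=107+46 mod 251 = 153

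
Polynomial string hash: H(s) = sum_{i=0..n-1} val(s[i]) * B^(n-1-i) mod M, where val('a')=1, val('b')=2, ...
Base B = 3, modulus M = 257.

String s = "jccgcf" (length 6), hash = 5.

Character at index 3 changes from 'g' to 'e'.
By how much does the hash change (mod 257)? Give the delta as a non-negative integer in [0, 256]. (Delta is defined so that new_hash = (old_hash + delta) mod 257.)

Answer: 239

Derivation:
Delta formula: (val(new) - val(old)) * B^(n-1-k) mod M
  val('e') - val('g') = 5 - 7 = -2
  B^(n-1-k) = 3^2 mod 257 = 9
  Delta = -2 * 9 mod 257 = 239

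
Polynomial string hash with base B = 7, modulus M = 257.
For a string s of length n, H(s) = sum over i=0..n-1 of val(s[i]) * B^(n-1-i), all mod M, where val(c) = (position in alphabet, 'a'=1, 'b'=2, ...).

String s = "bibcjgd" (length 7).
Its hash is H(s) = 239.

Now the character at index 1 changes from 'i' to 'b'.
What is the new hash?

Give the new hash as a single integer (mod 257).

Answer: 39

Derivation:
val('i') = 9, val('b') = 2
Position k = 1, exponent = n-1-k = 5
B^5 mod M = 7^5 mod 257 = 102
Delta = (2 - 9) * 102 mod 257 = 57
New hash = (239 + 57) mod 257 = 39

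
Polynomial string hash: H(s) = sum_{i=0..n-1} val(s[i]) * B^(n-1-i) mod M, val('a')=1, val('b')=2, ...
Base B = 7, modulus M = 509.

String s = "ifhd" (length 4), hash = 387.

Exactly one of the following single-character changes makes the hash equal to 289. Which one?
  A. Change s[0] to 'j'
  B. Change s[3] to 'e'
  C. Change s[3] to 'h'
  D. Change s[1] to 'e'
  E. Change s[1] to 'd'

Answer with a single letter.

Option A: s[0]='i'->'j', delta=(10-9)*7^3 mod 509 = 343, hash=387+343 mod 509 = 221
Option B: s[3]='d'->'e', delta=(5-4)*7^0 mod 509 = 1, hash=387+1 mod 509 = 388
Option C: s[3]='d'->'h', delta=(8-4)*7^0 mod 509 = 4, hash=387+4 mod 509 = 391
Option D: s[1]='f'->'e', delta=(5-6)*7^2 mod 509 = 460, hash=387+460 mod 509 = 338
Option E: s[1]='f'->'d', delta=(4-6)*7^2 mod 509 = 411, hash=387+411 mod 509 = 289 <-- target

Answer: E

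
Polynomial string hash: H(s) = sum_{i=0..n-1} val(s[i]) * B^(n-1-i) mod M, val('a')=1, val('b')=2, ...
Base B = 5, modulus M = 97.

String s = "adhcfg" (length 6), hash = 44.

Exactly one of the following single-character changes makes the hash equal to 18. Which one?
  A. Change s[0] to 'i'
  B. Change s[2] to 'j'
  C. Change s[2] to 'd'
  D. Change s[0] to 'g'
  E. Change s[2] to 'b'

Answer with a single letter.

Option A: s[0]='a'->'i', delta=(9-1)*5^5 mod 97 = 71, hash=44+71 mod 97 = 18 <-- target
Option B: s[2]='h'->'j', delta=(10-8)*5^3 mod 97 = 56, hash=44+56 mod 97 = 3
Option C: s[2]='h'->'d', delta=(4-8)*5^3 mod 97 = 82, hash=44+82 mod 97 = 29
Option D: s[0]='a'->'g', delta=(7-1)*5^5 mod 97 = 29, hash=44+29 mod 97 = 73
Option E: s[2]='h'->'b', delta=(2-8)*5^3 mod 97 = 26, hash=44+26 mod 97 = 70

Answer: A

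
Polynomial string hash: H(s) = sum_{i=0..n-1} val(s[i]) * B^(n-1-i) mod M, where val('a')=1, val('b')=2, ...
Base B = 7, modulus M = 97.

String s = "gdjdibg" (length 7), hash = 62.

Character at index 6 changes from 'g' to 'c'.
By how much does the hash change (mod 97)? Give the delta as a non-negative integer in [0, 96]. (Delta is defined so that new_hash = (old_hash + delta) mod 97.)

Answer: 93

Derivation:
Delta formula: (val(new) - val(old)) * B^(n-1-k) mod M
  val('c') - val('g') = 3 - 7 = -4
  B^(n-1-k) = 7^0 mod 97 = 1
  Delta = -4 * 1 mod 97 = 93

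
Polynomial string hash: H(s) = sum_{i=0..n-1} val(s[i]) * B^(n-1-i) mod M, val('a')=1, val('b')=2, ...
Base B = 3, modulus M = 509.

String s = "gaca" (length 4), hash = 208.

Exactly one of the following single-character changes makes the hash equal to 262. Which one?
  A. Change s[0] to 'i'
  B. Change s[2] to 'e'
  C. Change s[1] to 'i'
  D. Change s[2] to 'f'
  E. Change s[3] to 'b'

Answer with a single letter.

Answer: A

Derivation:
Option A: s[0]='g'->'i', delta=(9-7)*3^3 mod 509 = 54, hash=208+54 mod 509 = 262 <-- target
Option B: s[2]='c'->'e', delta=(5-3)*3^1 mod 509 = 6, hash=208+6 mod 509 = 214
Option C: s[1]='a'->'i', delta=(9-1)*3^2 mod 509 = 72, hash=208+72 mod 509 = 280
Option D: s[2]='c'->'f', delta=(6-3)*3^1 mod 509 = 9, hash=208+9 mod 509 = 217
Option E: s[3]='a'->'b', delta=(2-1)*3^0 mod 509 = 1, hash=208+1 mod 509 = 209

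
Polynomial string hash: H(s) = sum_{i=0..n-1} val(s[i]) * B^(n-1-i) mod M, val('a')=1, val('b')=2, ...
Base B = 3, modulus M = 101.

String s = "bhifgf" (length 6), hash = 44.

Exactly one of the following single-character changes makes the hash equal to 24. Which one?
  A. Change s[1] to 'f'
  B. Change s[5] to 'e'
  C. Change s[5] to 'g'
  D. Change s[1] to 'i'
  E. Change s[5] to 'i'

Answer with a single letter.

Answer: D

Derivation:
Option A: s[1]='h'->'f', delta=(6-8)*3^4 mod 101 = 40, hash=44+40 mod 101 = 84
Option B: s[5]='f'->'e', delta=(5-6)*3^0 mod 101 = 100, hash=44+100 mod 101 = 43
Option C: s[5]='f'->'g', delta=(7-6)*3^0 mod 101 = 1, hash=44+1 mod 101 = 45
Option D: s[1]='h'->'i', delta=(9-8)*3^4 mod 101 = 81, hash=44+81 mod 101 = 24 <-- target
Option E: s[5]='f'->'i', delta=(9-6)*3^0 mod 101 = 3, hash=44+3 mod 101 = 47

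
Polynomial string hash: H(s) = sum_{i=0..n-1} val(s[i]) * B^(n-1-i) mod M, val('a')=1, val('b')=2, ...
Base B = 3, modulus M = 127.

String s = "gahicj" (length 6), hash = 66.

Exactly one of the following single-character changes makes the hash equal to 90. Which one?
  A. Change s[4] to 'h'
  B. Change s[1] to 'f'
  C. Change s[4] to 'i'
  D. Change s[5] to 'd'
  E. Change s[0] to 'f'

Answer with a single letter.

Option A: s[4]='c'->'h', delta=(8-3)*3^1 mod 127 = 15, hash=66+15 mod 127 = 81
Option B: s[1]='a'->'f', delta=(6-1)*3^4 mod 127 = 24, hash=66+24 mod 127 = 90 <-- target
Option C: s[4]='c'->'i', delta=(9-3)*3^1 mod 127 = 18, hash=66+18 mod 127 = 84
Option D: s[5]='j'->'d', delta=(4-10)*3^0 mod 127 = 121, hash=66+121 mod 127 = 60
Option E: s[0]='g'->'f', delta=(6-7)*3^5 mod 127 = 11, hash=66+11 mod 127 = 77

Answer: B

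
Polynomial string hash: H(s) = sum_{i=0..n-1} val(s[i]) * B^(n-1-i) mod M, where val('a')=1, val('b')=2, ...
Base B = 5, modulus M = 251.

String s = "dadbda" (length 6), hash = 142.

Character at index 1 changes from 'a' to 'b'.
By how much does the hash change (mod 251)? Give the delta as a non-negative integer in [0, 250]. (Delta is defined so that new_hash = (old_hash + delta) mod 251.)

Answer: 123

Derivation:
Delta formula: (val(new) - val(old)) * B^(n-1-k) mod M
  val('b') - val('a') = 2 - 1 = 1
  B^(n-1-k) = 5^4 mod 251 = 123
  Delta = 1 * 123 mod 251 = 123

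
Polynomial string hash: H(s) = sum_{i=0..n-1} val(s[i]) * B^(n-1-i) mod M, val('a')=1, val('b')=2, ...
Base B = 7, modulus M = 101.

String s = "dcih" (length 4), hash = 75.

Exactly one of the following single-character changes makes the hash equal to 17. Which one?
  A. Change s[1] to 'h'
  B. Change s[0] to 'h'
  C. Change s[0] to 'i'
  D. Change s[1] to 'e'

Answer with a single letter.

Answer: A

Derivation:
Option A: s[1]='c'->'h', delta=(8-3)*7^2 mod 101 = 43, hash=75+43 mod 101 = 17 <-- target
Option B: s[0]='d'->'h', delta=(8-4)*7^3 mod 101 = 59, hash=75+59 mod 101 = 33
Option C: s[0]='d'->'i', delta=(9-4)*7^3 mod 101 = 99, hash=75+99 mod 101 = 73
Option D: s[1]='c'->'e', delta=(5-3)*7^2 mod 101 = 98, hash=75+98 mod 101 = 72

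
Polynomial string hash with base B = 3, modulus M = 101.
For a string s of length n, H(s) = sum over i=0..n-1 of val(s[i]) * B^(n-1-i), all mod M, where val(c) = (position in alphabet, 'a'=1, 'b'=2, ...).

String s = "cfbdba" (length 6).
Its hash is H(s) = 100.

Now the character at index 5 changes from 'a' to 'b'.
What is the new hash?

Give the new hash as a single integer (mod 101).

Answer: 0

Derivation:
val('a') = 1, val('b') = 2
Position k = 5, exponent = n-1-k = 0
B^0 mod M = 3^0 mod 101 = 1
Delta = (2 - 1) * 1 mod 101 = 1
New hash = (100 + 1) mod 101 = 0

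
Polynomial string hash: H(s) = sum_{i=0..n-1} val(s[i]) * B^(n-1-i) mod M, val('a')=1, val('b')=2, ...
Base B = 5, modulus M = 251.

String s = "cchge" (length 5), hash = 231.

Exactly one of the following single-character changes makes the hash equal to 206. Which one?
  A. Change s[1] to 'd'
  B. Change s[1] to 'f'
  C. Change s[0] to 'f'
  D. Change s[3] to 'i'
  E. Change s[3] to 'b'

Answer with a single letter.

Answer: E

Derivation:
Option A: s[1]='c'->'d', delta=(4-3)*5^3 mod 251 = 125, hash=231+125 mod 251 = 105
Option B: s[1]='c'->'f', delta=(6-3)*5^3 mod 251 = 124, hash=231+124 mod 251 = 104
Option C: s[0]='c'->'f', delta=(6-3)*5^4 mod 251 = 118, hash=231+118 mod 251 = 98
Option D: s[3]='g'->'i', delta=(9-7)*5^1 mod 251 = 10, hash=231+10 mod 251 = 241
Option E: s[3]='g'->'b', delta=(2-7)*5^1 mod 251 = 226, hash=231+226 mod 251 = 206 <-- target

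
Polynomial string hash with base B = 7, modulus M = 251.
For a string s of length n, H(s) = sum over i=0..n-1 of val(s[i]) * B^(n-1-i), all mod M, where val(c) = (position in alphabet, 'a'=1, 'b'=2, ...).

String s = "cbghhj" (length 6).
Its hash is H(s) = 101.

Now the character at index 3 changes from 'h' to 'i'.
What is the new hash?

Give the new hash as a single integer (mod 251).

val('h') = 8, val('i') = 9
Position k = 3, exponent = n-1-k = 2
B^2 mod M = 7^2 mod 251 = 49
Delta = (9 - 8) * 49 mod 251 = 49
New hash = (101 + 49) mod 251 = 150

Answer: 150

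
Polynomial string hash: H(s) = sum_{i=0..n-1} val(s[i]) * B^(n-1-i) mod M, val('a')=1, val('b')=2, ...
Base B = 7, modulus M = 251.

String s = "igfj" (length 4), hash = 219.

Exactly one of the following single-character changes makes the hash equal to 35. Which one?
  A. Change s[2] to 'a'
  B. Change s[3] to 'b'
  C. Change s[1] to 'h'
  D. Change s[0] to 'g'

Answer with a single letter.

Answer: D

Derivation:
Option A: s[2]='f'->'a', delta=(1-6)*7^1 mod 251 = 216, hash=219+216 mod 251 = 184
Option B: s[3]='j'->'b', delta=(2-10)*7^0 mod 251 = 243, hash=219+243 mod 251 = 211
Option C: s[1]='g'->'h', delta=(8-7)*7^2 mod 251 = 49, hash=219+49 mod 251 = 17
Option D: s[0]='i'->'g', delta=(7-9)*7^3 mod 251 = 67, hash=219+67 mod 251 = 35 <-- target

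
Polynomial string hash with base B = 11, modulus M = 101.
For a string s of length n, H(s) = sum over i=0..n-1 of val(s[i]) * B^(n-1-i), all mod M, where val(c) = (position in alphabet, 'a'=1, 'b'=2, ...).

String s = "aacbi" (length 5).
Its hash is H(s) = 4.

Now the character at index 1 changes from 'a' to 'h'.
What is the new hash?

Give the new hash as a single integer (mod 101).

val('a') = 1, val('h') = 8
Position k = 1, exponent = n-1-k = 3
B^3 mod M = 11^3 mod 101 = 18
Delta = (8 - 1) * 18 mod 101 = 25
New hash = (4 + 25) mod 101 = 29

Answer: 29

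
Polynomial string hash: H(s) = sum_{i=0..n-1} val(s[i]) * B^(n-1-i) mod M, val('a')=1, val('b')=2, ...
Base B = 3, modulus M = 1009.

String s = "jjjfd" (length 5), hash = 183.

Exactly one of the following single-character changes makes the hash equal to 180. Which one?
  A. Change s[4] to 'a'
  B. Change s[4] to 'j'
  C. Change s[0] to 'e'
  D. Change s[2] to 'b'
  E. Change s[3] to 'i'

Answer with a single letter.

Option A: s[4]='d'->'a', delta=(1-4)*3^0 mod 1009 = 1006, hash=183+1006 mod 1009 = 180 <-- target
Option B: s[4]='d'->'j', delta=(10-4)*3^0 mod 1009 = 6, hash=183+6 mod 1009 = 189
Option C: s[0]='j'->'e', delta=(5-10)*3^4 mod 1009 = 604, hash=183+604 mod 1009 = 787
Option D: s[2]='j'->'b', delta=(2-10)*3^2 mod 1009 = 937, hash=183+937 mod 1009 = 111
Option E: s[3]='f'->'i', delta=(9-6)*3^1 mod 1009 = 9, hash=183+9 mod 1009 = 192

Answer: A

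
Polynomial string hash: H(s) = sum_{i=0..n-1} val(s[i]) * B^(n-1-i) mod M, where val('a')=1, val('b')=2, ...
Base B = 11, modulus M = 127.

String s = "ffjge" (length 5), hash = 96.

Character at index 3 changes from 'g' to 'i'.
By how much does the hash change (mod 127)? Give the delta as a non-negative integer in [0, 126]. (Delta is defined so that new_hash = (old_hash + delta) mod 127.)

Answer: 22

Derivation:
Delta formula: (val(new) - val(old)) * B^(n-1-k) mod M
  val('i') - val('g') = 9 - 7 = 2
  B^(n-1-k) = 11^1 mod 127 = 11
  Delta = 2 * 11 mod 127 = 22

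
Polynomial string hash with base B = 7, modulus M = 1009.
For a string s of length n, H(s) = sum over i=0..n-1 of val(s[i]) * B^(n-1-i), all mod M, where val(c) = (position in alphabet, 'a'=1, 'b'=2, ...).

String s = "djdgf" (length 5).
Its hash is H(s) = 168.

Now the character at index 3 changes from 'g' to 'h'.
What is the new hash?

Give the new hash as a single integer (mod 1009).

Answer: 175

Derivation:
val('g') = 7, val('h') = 8
Position k = 3, exponent = n-1-k = 1
B^1 mod M = 7^1 mod 1009 = 7
Delta = (8 - 7) * 7 mod 1009 = 7
New hash = (168 + 7) mod 1009 = 175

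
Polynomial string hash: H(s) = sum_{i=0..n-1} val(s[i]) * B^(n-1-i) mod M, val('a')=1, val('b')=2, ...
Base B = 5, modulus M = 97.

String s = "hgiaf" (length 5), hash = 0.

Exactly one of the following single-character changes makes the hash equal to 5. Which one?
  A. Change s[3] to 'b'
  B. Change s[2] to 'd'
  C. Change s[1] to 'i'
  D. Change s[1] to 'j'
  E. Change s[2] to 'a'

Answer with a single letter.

Answer: A

Derivation:
Option A: s[3]='a'->'b', delta=(2-1)*5^1 mod 97 = 5, hash=0+5 mod 97 = 5 <-- target
Option B: s[2]='i'->'d', delta=(4-9)*5^2 mod 97 = 69, hash=0+69 mod 97 = 69
Option C: s[1]='g'->'i', delta=(9-7)*5^3 mod 97 = 56, hash=0+56 mod 97 = 56
Option D: s[1]='g'->'j', delta=(10-7)*5^3 mod 97 = 84, hash=0+84 mod 97 = 84
Option E: s[2]='i'->'a', delta=(1-9)*5^2 mod 97 = 91, hash=0+91 mod 97 = 91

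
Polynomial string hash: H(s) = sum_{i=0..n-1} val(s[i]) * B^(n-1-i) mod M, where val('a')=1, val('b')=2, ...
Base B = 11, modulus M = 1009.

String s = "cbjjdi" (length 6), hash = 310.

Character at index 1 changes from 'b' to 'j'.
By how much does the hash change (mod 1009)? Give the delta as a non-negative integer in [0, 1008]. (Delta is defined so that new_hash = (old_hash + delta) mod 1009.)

Delta formula: (val(new) - val(old)) * B^(n-1-k) mod M
  val('j') - val('b') = 10 - 2 = 8
  B^(n-1-k) = 11^4 mod 1009 = 515
  Delta = 8 * 515 mod 1009 = 84

Answer: 84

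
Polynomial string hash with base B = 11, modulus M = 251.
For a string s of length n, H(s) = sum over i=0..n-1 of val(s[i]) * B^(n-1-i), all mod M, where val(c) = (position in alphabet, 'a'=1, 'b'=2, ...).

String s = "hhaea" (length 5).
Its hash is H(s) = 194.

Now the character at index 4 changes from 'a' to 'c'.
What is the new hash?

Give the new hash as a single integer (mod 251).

Answer: 196

Derivation:
val('a') = 1, val('c') = 3
Position k = 4, exponent = n-1-k = 0
B^0 mod M = 11^0 mod 251 = 1
Delta = (3 - 1) * 1 mod 251 = 2
New hash = (194 + 2) mod 251 = 196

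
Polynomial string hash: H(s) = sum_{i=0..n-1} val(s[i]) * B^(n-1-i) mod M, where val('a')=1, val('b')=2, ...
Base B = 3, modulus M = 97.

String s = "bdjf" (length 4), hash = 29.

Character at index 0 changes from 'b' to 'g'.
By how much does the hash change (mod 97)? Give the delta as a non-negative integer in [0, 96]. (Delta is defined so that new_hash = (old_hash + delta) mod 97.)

Delta formula: (val(new) - val(old)) * B^(n-1-k) mod M
  val('g') - val('b') = 7 - 2 = 5
  B^(n-1-k) = 3^3 mod 97 = 27
  Delta = 5 * 27 mod 97 = 38

Answer: 38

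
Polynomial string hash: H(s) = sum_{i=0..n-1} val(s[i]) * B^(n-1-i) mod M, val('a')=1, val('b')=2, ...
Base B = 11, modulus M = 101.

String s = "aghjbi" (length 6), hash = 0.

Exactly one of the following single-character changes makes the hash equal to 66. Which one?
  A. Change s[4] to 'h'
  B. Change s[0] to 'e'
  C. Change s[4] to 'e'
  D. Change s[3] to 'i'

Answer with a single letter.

Option A: s[4]='b'->'h', delta=(8-2)*11^1 mod 101 = 66, hash=0+66 mod 101 = 66 <-- target
Option B: s[0]='a'->'e', delta=(5-1)*11^5 mod 101 = 26, hash=0+26 mod 101 = 26
Option C: s[4]='b'->'e', delta=(5-2)*11^1 mod 101 = 33, hash=0+33 mod 101 = 33
Option D: s[3]='j'->'i', delta=(9-10)*11^2 mod 101 = 81, hash=0+81 mod 101 = 81

Answer: A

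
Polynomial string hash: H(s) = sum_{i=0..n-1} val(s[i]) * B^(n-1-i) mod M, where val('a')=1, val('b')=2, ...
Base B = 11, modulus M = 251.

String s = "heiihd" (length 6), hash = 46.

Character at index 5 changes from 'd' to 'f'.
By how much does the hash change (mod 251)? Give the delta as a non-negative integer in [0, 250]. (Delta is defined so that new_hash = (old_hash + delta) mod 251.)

Delta formula: (val(new) - val(old)) * B^(n-1-k) mod M
  val('f') - val('d') = 6 - 4 = 2
  B^(n-1-k) = 11^0 mod 251 = 1
  Delta = 2 * 1 mod 251 = 2

Answer: 2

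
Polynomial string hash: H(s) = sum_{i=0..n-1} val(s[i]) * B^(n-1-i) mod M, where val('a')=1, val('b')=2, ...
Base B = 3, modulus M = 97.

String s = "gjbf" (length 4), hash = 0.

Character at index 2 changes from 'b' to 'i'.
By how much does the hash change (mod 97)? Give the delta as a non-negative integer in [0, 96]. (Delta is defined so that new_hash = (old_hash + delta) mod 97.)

Delta formula: (val(new) - val(old)) * B^(n-1-k) mod M
  val('i') - val('b') = 9 - 2 = 7
  B^(n-1-k) = 3^1 mod 97 = 3
  Delta = 7 * 3 mod 97 = 21

Answer: 21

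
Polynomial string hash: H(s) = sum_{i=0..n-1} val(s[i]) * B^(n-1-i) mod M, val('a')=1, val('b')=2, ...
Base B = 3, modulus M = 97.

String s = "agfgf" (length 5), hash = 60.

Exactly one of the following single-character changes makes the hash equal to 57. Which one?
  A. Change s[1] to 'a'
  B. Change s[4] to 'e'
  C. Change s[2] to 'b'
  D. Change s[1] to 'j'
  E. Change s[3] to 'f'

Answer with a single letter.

Answer: E

Derivation:
Option A: s[1]='g'->'a', delta=(1-7)*3^3 mod 97 = 32, hash=60+32 mod 97 = 92
Option B: s[4]='f'->'e', delta=(5-6)*3^0 mod 97 = 96, hash=60+96 mod 97 = 59
Option C: s[2]='f'->'b', delta=(2-6)*3^2 mod 97 = 61, hash=60+61 mod 97 = 24
Option D: s[1]='g'->'j', delta=(10-7)*3^3 mod 97 = 81, hash=60+81 mod 97 = 44
Option E: s[3]='g'->'f', delta=(6-7)*3^1 mod 97 = 94, hash=60+94 mod 97 = 57 <-- target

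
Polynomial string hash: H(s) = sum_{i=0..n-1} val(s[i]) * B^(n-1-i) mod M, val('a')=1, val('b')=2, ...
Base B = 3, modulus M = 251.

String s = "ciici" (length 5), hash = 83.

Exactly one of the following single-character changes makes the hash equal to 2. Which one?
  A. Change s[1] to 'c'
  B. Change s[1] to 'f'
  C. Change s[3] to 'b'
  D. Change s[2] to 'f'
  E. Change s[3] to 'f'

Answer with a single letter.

Answer: B

Derivation:
Option A: s[1]='i'->'c', delta=(3-9)*3^3 mod 251 = 89, hash=83+89 mod 251 = 172
Option B: s[1]='i'->'f', delta=(6-9)*3^3 mod 251 = 170, hash=83+170 mod 251 = 2 <-- target
Option C: s[3]='c'->'b', delta=(2-3)*3^1 mod 251 = 248, hash=83+248 mod 251 = 80
Option D: s[2]='i'->'f', delta=(6-9)*3^2 mod 251 = 224, hash=83+224 mod 251 = 56
Option E: s[3]='c'->'f', delta=(6-3)*3^1 mod 251 = 9, hash=83+9 mod 251 = 92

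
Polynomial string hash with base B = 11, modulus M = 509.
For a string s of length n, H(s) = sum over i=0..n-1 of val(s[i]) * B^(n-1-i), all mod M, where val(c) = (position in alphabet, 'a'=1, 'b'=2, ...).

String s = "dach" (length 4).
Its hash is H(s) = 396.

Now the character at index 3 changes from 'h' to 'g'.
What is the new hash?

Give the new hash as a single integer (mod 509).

val('h') = 8, val('g') = 7
Position k = 3, exponent = n-1-k = 0
B^0 mod M = 11^0 mod 509 = 1
Delta = (7 - 8) * 1 mod 509 = 508
New hash = (396 + 508) mod 509 = 395

Answer: 395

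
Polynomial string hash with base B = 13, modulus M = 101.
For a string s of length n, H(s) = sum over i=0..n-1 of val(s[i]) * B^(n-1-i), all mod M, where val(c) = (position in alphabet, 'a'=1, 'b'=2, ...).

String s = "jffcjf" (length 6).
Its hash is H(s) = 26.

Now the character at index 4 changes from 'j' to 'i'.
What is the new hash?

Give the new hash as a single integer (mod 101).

val('j') = 10, val('i') = 9
Position k = 4, exponent = n-1-k = 1
B^1 mod M = 13^1 mod 101 = 13
Delta = (9 - 10) * 13 mod 101 = 88
New hash = (26 + 88) mod 101 = 13

Answer: 13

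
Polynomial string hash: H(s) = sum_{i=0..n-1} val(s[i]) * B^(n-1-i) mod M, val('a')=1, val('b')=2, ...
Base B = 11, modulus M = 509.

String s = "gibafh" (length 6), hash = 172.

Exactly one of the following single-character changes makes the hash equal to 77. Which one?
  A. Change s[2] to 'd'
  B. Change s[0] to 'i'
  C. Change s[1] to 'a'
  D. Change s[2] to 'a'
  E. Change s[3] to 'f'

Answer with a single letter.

Answer: B

Derivation:
Option A: s[2]='b'->'d', delta=(4-2)*11^3 mod 509 = 117, hash=172+117 mod 509 = 289
Option B: s[0]='g'->'i', delta=(9-7)*11^5 mod 509 = 414, hash=172+414 mod 509 = 77 <-- target
Option C: s[1]='i'->'a', delta=(1-9)*11^4 mod 509 = 451, hash=172+451 mod 509 = 114
Option D: s[2]='b'->'a', delta=(1-2)*11^3 mod 509 = 196, hash=172+196 mod 509 = 368
Option E: s[3]='a'->'f', delta=(6-1)*11^2 mod 509 = 96, hash=172+96 mod 509 = 268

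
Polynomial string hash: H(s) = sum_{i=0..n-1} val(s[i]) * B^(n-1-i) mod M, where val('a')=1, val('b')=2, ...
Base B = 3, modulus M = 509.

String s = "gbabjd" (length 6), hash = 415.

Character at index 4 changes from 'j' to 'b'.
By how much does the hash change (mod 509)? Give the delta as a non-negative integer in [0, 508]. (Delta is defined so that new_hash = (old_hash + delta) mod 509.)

Delta formula: (val(new) - val(old)) * B^(n-1-k) mod M
  val('b') - val('j') = 2 - 10 = -8
  B^(n-1-k) = 3^1 mod 509 = 3
  Delta = -8 * 3 mod 509 = 485

Answer: 485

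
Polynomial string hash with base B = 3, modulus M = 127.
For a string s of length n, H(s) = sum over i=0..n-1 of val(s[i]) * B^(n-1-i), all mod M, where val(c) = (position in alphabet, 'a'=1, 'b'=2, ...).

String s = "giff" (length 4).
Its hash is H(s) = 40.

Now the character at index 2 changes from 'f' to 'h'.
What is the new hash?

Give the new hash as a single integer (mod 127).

val('f') = 6, val('h') = 8
Position k = 2, exponent = n-1-k = 1
B^1 mod M = 3^1 mod 127 = 3
Delta = (8 - 6) * 3 mod 127 = 6
New hash = (40 + 6) mod 127 = 46

Answer: 46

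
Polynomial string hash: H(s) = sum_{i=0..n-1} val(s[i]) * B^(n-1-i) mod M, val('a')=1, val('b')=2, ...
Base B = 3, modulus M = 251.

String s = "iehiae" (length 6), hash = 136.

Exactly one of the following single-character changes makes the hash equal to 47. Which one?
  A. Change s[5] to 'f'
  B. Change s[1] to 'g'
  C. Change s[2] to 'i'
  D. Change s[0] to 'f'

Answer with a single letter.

Answer: B

Derivation:
Option A: s[5]='e'->'f', delta=(6-5)*3^0 mod 251 = 1, hash=136+1 mod 251 = 137
Option B: s[1]='e'->'g', delta=(7-5)*3^4 mod 251 = 162, hash=136+162 mod 251 = 47 <-- target
Option C: s[2]='h'->'i', delta=(9-8)*3^3 mod 251 = 27, hash=136+27 mod 251 = 163
Option D: s[0]='i'->'f', delta=(6-9)*3^5 mod 251 = 24, hash=136+24 mod 251 = 160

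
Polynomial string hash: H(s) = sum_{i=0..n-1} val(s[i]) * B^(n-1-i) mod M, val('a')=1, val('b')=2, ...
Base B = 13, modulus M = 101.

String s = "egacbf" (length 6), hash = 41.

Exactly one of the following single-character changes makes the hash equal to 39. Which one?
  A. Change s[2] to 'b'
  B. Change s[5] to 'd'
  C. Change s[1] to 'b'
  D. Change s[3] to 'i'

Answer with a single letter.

Option A: s[2]='a'->'b', delta=(2-1)*13^3 mod 101 = 76, hash=41+76 mod 101 = 16
Option B: s[5]='f'->'d', delta=(4-6)*13^0 mod 101 = 99, hash=41+99 mod 101 = 39 <-- target
Option C: s[1]='g'->'b', delta=(2-7)*13^4 mod 101 = 9, hash=41+9 mod 101 = 50
Option D: s[3]='c'->'i', delta=(9-3)*13^2 mod 101 = 4, hash=41+4 mod 101 = 45

Answer: B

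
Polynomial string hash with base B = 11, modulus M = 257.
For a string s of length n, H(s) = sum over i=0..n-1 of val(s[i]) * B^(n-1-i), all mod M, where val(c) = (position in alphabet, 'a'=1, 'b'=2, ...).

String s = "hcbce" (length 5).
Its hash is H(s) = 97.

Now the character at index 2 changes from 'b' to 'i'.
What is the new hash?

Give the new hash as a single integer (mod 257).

val('b') = 2, val('i') = 9
Position k = 2, exponent = n-1-k = 2
B^2 mod M = 11^2 mod 257 = 121
Delta = (9 - 2) * 121 mod 257 = 76
New hash = (97 + 76) mod 257 = 173

Answer: 173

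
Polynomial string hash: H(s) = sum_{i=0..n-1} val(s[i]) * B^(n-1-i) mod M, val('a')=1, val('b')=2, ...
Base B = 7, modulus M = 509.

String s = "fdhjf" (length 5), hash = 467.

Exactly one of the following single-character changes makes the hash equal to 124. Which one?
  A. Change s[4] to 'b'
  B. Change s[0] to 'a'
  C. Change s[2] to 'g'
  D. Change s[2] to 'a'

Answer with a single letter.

Answer: D

Derivation:
Option A: s[4]='f'->'b', delta=(2-6)*7^0 mod 509 = 505, hash=467+505 mod 509 = 463
Option B: s[0]='f'->'a', delta=(1-6)*7^4 mod 509 = 211, hash=467+211 mod 509 = 169
Option C: s[2]='h'->'g', delta=(7-8)*7^2 mod 509 = 460, hash=467+460 mod 509 = 418
Option D: s[2]='h'->'a', delta=(1-8)*7^2 mod 509 = 166, hash=467+166 mod 509 = 124 <-- target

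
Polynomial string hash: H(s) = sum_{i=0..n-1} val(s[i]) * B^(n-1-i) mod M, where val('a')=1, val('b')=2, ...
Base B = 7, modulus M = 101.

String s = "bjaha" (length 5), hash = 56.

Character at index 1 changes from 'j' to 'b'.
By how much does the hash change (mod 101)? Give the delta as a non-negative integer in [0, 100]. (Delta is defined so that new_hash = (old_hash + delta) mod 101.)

Delta formula: (val(new) - val(old)) * B^(n-1-k) mod M
  val('b') - val('j') = 2 - 10 = -8
  B^(n-1-k) = 7^3 mod 101 = 40
  Delta = -8 * 40 mod 101 = 84

Answer: 84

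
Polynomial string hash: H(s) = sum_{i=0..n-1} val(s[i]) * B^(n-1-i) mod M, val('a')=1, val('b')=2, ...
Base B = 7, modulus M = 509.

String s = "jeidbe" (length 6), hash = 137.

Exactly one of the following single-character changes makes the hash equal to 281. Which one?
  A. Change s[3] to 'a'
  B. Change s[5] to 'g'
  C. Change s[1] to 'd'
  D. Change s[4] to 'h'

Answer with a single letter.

Option A: s[3]='d'->'a', delta=(1-4)*7^2 mod 509 = 362, hash=137+362 mod 509 = 499
Option B: s[5]='e'->'g', delta=(7-5)*7^0 mod 509 = 2, hash=137+2 mod 509 = 139
Option C: s[1]='e'->'d', delta=(4-5)*7^4 mod 509 = 144, hash=137+144 mod 509 = 281 <-- target
Option D: s[4]='b'->'h', delta=(8-2)*7^1 mod 509 = 42, hash=137+42 mod 509 = 179

Answer: C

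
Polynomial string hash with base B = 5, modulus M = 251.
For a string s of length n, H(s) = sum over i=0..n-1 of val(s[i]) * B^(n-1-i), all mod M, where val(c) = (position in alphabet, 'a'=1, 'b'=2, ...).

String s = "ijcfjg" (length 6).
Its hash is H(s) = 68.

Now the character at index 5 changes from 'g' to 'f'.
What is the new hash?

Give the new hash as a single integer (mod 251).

Answer: 67

Derivation:
val('g') = 7, val('f') = 6
Position k = 5, exponent = n-1-k = 0
B^0 mod M = 5^0 mod 251 = 1
Delta = (6 - 7) * 1 mod 251 = 250
New hash = (68 + 250) mod 251 = 67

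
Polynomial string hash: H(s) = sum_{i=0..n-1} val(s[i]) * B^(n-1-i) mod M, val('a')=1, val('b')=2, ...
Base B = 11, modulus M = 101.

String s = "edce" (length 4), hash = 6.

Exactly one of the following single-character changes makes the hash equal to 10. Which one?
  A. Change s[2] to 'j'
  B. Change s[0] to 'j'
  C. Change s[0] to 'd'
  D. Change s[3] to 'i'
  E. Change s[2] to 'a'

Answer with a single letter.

Answer: D

Derivation:
Option A: s[2]='c'->'j', delta=(10-3)*11^1 mod 101 = 77, hash=6+77 mod 101 = 83
Option B: s[0]='e'->'j', delta=(10-5)*11^3 mod 101 = 90, hash=6+90 mod 101 = 96
Option C: s[0]='e'->'d', delta=(4-5)*11^3 mod 101 = 83, hash=6+83 mod 101 = 89
Option D: s[3]='e'->'i', delta=(9-5)*11^0 mod 101 = 4, hash=6+4 mod 101 = 10 <-- target
Option E: s[2]='c'->'a', delta=(1-3)*11^1 mod 101 = 79, hash=6+79 mod 101 = 85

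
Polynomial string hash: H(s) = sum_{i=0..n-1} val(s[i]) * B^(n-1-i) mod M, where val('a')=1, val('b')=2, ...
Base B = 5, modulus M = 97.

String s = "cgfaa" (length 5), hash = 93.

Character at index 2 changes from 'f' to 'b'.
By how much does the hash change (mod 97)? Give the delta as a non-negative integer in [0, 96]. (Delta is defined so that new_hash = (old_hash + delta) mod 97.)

Answer: 94

Derivation:
Delta formula: (val(new) - val(old)) * B^(n-1-k) mod M
  val('b') - val('f') = 2 - 6 = -4
  B^(n-1-k) = 5^2 mod 97 = 25
  Delta = -4 * 25 mod 97 = 94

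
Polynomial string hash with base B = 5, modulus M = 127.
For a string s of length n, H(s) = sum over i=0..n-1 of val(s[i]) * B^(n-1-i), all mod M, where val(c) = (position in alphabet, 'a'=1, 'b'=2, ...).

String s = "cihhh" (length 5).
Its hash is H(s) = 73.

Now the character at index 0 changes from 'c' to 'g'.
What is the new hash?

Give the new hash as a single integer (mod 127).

Answer: 33

Derivation:
val('c') = 3, val('g') = 7
Position k = 0, exponent = n-1-k = 4
B^4 mod M = 5^4 mod 127 = 117
Delta = (7 - 3) * 117 mod 127 = 87
New hash = (73 + 87) mod 127 = 33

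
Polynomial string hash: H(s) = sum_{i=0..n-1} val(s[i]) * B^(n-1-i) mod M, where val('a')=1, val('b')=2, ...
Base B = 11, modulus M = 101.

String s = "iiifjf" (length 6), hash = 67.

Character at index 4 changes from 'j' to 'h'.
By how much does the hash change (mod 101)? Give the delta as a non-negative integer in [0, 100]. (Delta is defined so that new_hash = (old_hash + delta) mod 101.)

Answer: 79

Derivation:
Delta formula: (val(new) - val(old)) * B^(n-1-k) mod M
  val('h') - val('j') = 8 - 10 = -2
  B^(n-1-k) = 11^1 mod 101 = 11
  Delta = -2 * 11 mod 101 = 79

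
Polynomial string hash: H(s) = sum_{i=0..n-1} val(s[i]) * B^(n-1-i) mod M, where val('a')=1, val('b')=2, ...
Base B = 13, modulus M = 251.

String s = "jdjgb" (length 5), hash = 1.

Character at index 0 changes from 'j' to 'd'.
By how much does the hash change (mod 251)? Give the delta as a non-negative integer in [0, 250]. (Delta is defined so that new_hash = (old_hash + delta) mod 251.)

Answer: 67

Derivation:
Delta formula: (val(new) - val(old)) * B^(n-1-k) mod M
  val('d') - val('j') = 4 - 10 = -6
  B^(n-1-k) = 13^4 mod 251 = 198
  Delta = -6 * 198 mod 251 = 67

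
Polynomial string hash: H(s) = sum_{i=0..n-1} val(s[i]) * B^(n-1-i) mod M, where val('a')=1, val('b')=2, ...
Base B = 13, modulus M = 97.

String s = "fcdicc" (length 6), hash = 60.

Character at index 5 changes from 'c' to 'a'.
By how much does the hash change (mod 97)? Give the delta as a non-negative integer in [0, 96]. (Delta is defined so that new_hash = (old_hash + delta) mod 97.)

Delta formula: (val(new) - val(old)) * B^(n-1-k) mod M
  val('a') - val('c') = 1 - 3 = -2
  B^(n-1-k) = 13^0 mod 97 = 1
  Delta = -2 * 1 mod 97 = 95

Answer: 95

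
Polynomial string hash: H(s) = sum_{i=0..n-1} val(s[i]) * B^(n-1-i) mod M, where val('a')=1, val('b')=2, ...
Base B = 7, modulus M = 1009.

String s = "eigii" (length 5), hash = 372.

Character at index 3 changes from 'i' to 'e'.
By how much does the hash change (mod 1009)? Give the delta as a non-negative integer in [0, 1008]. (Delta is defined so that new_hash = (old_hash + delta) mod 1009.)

Answer: 981

Derivation:
Delta formula: (val(new) - val(old)) * B^(n-1-k) mod M
  val('e') - val('i') = 5 - 9 = -4
  B^(n-1-k) = 7^1 mod 1009 = 7
  Delta = -4 * 7 mod 1009 = 981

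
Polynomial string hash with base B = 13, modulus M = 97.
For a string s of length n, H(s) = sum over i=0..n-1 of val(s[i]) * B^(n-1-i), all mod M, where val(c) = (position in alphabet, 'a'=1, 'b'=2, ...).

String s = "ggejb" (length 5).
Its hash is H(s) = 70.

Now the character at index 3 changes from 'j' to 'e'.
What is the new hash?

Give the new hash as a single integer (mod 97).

Answer: 5

Derivation:
val('j') = 10, val('e') = 5
Position k = 3, exponent = n-1-k = 1
B^1 mod M = 13^1 mod 97 = 13
Delta = (5 - 10) * 13 mod 97 = 32
New hash = (70 + 32) mod 97 = 5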